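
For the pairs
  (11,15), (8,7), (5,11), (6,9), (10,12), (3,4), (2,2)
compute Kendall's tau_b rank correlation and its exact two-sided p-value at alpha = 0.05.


Step 1: Enumerate the 21 unordered pairs (i,j) with i<j and classify each by sign(x_j-x_i) * sign(y_j-y_i).
  (1,2):dx=-3,dy=-8->C; (1,3):dx=-6,dy=-4->C; (1,4):dx=-5,dy=-6->C; (1,5):dx=-1,dy=-3->C
  (1,6):dx=-8,dy=-11->C; (1,7):dx=-9,dy=-13->C; (2,3):dx=-3,dy=+4->D; (2,4):dx=-2,dy=+2->D
  (2,5):dx=+2,dy=+5->C; (2,6):dx=-5,dy=-3->C; (2,7):dx=-6,dy=-5->C; (3,4):dx=+1,dy=-2->D
  (3,5):dx=+5,dy=+1->C; (3,6):dx=-2,dy=-7->C; (3,7):dx=-3,dy=-9->C; (4,5):dx=+4,dy=+3->C
  (4,6):dx=-3,dy=-5->C; (4,7):dx=-4,dy=-7->C; (5,6):dx=-7,dy=-8->C; (5,7):dx=-8,dy=-10->C
  (6,7):dx=-1,dy=-2->C
Step 2: C = 18, D = 3, total pairs = 21.
Step 3: tau = (C - D)/(n(n-1)/2) = (18 - 3)/21 = 0.714286.
Step 4: Exact two-sided p-value (enumerate n! = 5040 permutations of y under H0): p = 0.030159.
Step 5: alpha = 0.05. reject H0.

tau_b = 0.7143 (C=18, D=3), p = 0.030159, reject H0.


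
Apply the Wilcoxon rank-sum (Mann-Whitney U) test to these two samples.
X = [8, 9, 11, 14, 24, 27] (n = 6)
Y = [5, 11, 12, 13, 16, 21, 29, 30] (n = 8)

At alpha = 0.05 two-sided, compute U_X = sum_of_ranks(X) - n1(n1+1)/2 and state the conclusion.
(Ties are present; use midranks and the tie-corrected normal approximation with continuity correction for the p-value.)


Step 1: Combine and sort all 14 observations; assign midranks.
sorted (value, group): (5,Y), (8,X), (9,X), (11,X), (11,Y), (12,Y), (13,Y), (14,X), (16,Y), (21,Y), (24,X), (27,X), (29,Y), (30,Y)
ranks: 5->1, 8->2, 9->3, 11->4.5, 11->4.5, 12->6, 13->7, 14->8, 16->9, 21->10, 24->11, 27->12, 29->13, 30->14
Step 2: Rank sum for X: R1 = 2 + 3 + 4.5 + 8 + 11 + 12 = 40.5.
Step 3: U_X = R1 - n1(n1+1)/2 = 40.5 - 6*7/2 = 40.5 - 21 = 19.5.
       U_Y = n1*n2 - U_X = 48 - 19.5 = 28.5.
Step 4: Ties are present, so use the tie-corrected normal approximation (with continuity correction) for the p-value.
Step 5: p-value = 0.605180; compare to alpha = 0.05. fail to reject H0.

U_X = 19.5, p = 0.605180, fail to reject H0 at alpha = 0.05.


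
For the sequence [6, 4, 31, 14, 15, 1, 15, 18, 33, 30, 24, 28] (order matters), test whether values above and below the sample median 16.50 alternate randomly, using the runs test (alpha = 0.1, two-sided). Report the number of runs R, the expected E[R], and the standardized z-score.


Step 1: Compute median = 16.50; label A = above, B = below.
Labels in order: BBABBBBAAAAA  (n_A = 6, n_B = 6)
Step 2: Count runs R = 4.
Step 3: Under H0 (random ordering), E[R] = 2*n_A*n_B/(n_A+n_B) + 1 = 2*6*6/12 + 1 = 7.0000.
        Var[R] = 2*n_A*n_B*(2*n_A*n_B - n_A - n_B) / ((n_A+n_B)^2 * (n_A+n_B-1)) = 4320/1584 = 2.7273.
        SD[R] = 1.6514.
Step 4: Continuity-corrected z = (R + 0.5 - E[R]) / SD[R] = (4 + 0.5 - 7.0000) / 1.6514 = -1.5138.
Step 5: Two-sided p-value via normal approximation = 2*(1 - Phi(|z|)) = 0.130070.
Step 6: alpha = 0.1. fail to reject H0.

R = 4, z = -1.5138, p = 0.130070, fail to reject H0.


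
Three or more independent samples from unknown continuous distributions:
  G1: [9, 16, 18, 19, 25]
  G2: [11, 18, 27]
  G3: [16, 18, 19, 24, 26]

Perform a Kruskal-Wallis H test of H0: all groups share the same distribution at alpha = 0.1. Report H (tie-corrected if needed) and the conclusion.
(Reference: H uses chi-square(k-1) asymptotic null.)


Step 1: Combine all N = 13 observations and assign midranks.
sorted (value, group, rank): (9,G1,1), (11,G2,2), (16,G1,3.5), (16,G3,3.5), (18,G1,6), (18,G2,6), (18,G3,6), (19,G1,8.5), (19,G3,8.5), (24,G3,10), (25,G1,11), (26,G3,12), (27,G2,13)
Step 2: Sum ranks within each group.
R_1 = 30 (n_1 = 5)
R_2 = 21 (n_2 = 3)
R_3 = 40 (n_3 = 5)
Step 3: H = 12/(N(N+1)) * sum(R_i^2/n_i) - 3(N+1)
     = 12/(13*14) * (30^2/5 + 21^2/3 + 40^2/5) - 3*14
     = 0.065934 * 647 - 42
     = 0.659341.
Step 4: Ties present; correction factor C = 1 - 36/(13^3 - 13) = 0.983516. Corrected H = 0.659341 / 0.983516 = 0.670391.
Step 5: Under H0, H ~ chi^2(2); p-value = 0.715198.
Step 6: alpha = 0.1. fail to reject H0.

H = 0.6704, df = 2, p = 0.715198, fail to reject H0.


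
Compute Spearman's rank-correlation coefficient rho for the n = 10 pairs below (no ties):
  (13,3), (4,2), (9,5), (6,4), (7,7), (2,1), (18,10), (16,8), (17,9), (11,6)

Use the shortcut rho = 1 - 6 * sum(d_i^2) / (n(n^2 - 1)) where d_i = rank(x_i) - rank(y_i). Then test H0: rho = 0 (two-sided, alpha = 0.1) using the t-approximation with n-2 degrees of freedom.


Step 1: Rank x and y separately (midranks; no ties here).
rank(x): 13->7, 4->2, 9->5, 6->3, 7->4, 2->1, 18->10, 16->8, 17->9, 11->6
rank(y): 3->3, 2->2, 5->5, 4->4, 7->7, 1->1, 10->10, 8->8, 9->9, 6->6
Step 2: d_i = R_x(i) - R_y(i); compute d_i^2.
  (7-3)^2=16, (2-2)^2=0, (5-5)^2=0, (3-4)^2=1, (4-7)^2=9, (1-1)^2=0, (10-10)^2=0, (8-8)^2=0, (9-9)^2=0, (6-6)^2=0
sum(d^2) = 26.
Step 3: rho = 1 - 6*26 / (10*(10^2 - 1)) = 1 - 156/990 = 0.842424.
Step 4: Under H0, t = rho * sqrt((n-2)/(1-rho^2)) = 4.4222 ~ t(8).
Step 5: Two-sided p-value from the t-distribution with 8 df = 0.002220.
Step 6: alpha = 0.1. reject H0.

rho = 0.8424, p = 0.002220, reject H0 at alpha = 0.1.


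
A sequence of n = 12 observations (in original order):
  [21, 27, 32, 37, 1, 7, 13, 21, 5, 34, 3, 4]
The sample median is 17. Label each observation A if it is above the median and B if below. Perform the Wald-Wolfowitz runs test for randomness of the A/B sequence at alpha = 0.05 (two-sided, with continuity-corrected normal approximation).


Step 1: Compute median = 17; label A = above, B = below.
Labels in order: AAAABBBABABB  (n_A = 6, n_B = 6)
Step 2: Count runs R = 6.
Step 3: Under H0 (random ordering), E[R] = 2*n_A*n_B/(n_A+n_B) + 1 = 2*6*6/12 + 1 = 7.0000.
        Var[R] = 2*n_A*n_B*(2*n_A*n_B - n_A - n_B) / ((n_A+n_B)^2 * (n_A+n_B-1)) = 4320/1584 = 2.7273.
        SD[R] = 1.6514.
Step 4: Continuity-corrected z = (R + 0.5 - E[R]) / SD[R] = (6 + 0.5 - 7.0000) / 1.6514 = -0.3028.
Step 5: Two-sided p-value via normal approximation = 2*(1 - Phi(|z|)) = 0.762069.
Step 6: alpha = 0.05. fail to reject H0.

R = 6, z = -0.3028, p = 0.762069, fail to reject H0.


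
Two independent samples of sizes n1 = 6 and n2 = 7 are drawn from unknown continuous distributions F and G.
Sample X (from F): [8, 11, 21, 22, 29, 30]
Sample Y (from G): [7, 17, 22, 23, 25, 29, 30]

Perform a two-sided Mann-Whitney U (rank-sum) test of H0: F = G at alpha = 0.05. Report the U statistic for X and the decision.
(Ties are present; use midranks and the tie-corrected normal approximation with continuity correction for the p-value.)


Step 1: Combine and sort all 13 observations; assign midranks.
sorted (value, group): (7,Y), (8,X), (11,X), (17,Y), (21,X), (22,X), (22,Y), (23,Y), (25,Y), (29,X), (29,Y), (30,X), (30,Y)
ranks: 7->1, 8->2, 11->3, 17->4, 21->5, 22->6.5, 22->6.5, 23->8, 25->9, 29->10.5, 29->10.5, 30->12.5, 30->12.5
Step 2: Rank sum for X: R1 = 2 + 3 + 5 + 6.5 + 10.5 + 12.5 = 39.5.
Step 3: U_X = R1 - n1(n1+1)/2 = 39.5 - 6*7/2 = 39.5 - 21 = 18.5.
       U_Y = n1*n2 - U_X = 42 - 18.5 = 23.5.
Step 4: Ties are present, so use the tie-corrected normal approximation (with continuity correction) for the p-value.
Step 5: p-value = 0.774190; compare to alpha = 0.05. fail to reject H0.

U_X = 18.5, p = 0.774190, fail to reject H0 at alpha = 0.05.


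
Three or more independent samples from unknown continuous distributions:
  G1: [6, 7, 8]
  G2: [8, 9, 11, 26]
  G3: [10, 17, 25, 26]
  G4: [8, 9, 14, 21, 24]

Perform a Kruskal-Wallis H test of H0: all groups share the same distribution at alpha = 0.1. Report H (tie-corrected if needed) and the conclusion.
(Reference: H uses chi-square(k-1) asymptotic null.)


Step 1: Combine all N = 16 observations and assign midranks.
sorted (value, group, rank): (6,G1,1), (7,G1,2), (8,G1,4), (8,G2,4), (8,G4,4), (9,G2,6.5), (9,G4,6.5), (10,G3,8), (11,G2,9), (14,G4,10), (17,G3,11), (21,G4,12), (24,G4,13), (25,G3,14), (26,G2,15.5), (26,G3,15.5)
Step 2: Sum ranks within each group.
R_1 = 7 (n_1 = 3)
R_2 = 35 (n_2 = 4)
R_3 = 48.5 (n_3 = 4)
R_4 = 45.5 (n_4 = 5)
Step 3: H = 12/(N(N+1)) * sum(R_i^2/n_i) - 3(N+1)
     = 12/(16*17) * (7^2/3 + 35^2/4 + 48.5^2/4 + 45.5^2/5) - 3*17
     = 0.044118 * 1324.7 - 51
     = 7.442463.
Step 4: Ties present; correction factor C = 1 - 36/(16^3 - 16) = 0.991176. Corrected H = 7.442463 / 0.991176 = 7.508717.
Step 5: Under H0, H ~ chi^2(3); p-value = 0.057335.
Step 6: alpha = 0.1. reject H0.

H = 7.5087, df = 3, p = 0.057335, reject H0.


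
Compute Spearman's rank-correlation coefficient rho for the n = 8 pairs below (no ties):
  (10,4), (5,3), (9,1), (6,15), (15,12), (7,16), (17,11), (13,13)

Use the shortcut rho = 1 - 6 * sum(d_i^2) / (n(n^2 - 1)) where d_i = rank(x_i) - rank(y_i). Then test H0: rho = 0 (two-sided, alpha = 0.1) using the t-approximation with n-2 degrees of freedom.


Step 1: Rank x and y separately (midranks; no ties here).
rank(x): 10->5, 5->1, 9->4, 6->2, 15->7, 7->3, 17->8, 13->6
rank(y): 4->3, 3->2, 1->1, 15->7, 12->5, 16->8, 11->4, 13->6
Step 2: d_i = R_x(i) - R_y(i); compute d_i^2.
  (5-3)^2=4, (1-2)^2=1, (4-1)^2=9, (2-7)^2=25, (7-5)^2=4, (3-8)^2=25, (8-4)^2=16, (6-6)^2=0
sum(d^2) = 84.
Step 3: rho = 1 - 6*84 / (8*(8^2 - 1)) = 1 - 504/504 = 0.000000.
Step 4: Under H0, t = rho * sqrt((n-2)/(1-rho^2)) = 0.0000 ~ t(6).
Step 5: Two-sided p-value from the t-distribution with 6 df = 1.000000.
Step 6: alpha = 0.1. fail to reject H0.

rho = 0.0000, p = 1.000000, fail to reject H0 at alpha = 0.1.


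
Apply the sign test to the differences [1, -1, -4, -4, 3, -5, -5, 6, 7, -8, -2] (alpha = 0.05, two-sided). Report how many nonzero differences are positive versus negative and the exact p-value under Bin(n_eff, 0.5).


Step 1: Discard zero differences. Original n = 11; n_eff = number of nonzero differences = 11.
Nonzero differences (with sign): +1, -1, -4, -4, +3, -5, -5, +6, +7, -8, -2
Step 2: Count signs: positive = 4, negative = 7.
Step 3: Under H0: P(positive) = 0.5, so the number of positives S ~ Bin(11, 0.5).
Step 4: Two-sided exact p-value = sum of Bin(11,0.5) probabilities at or below the observed probability = 0.548828.
Step 5: alpha = 0.05. fail to reject H0.

n_eff = 11, pos = 4, neg = 7, p = 0.548828, fail to reject H0.


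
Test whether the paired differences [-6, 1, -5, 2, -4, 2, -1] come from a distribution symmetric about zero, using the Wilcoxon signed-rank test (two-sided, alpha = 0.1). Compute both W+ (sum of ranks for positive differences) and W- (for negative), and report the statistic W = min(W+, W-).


Step 1: Drop any zero differences (none here) and take |d_i|.
|d| = [6, 1, 5, 2, 4, 2, 1]
Step 2: Midrank |d_i| (ties get averaged ranks).
ranks: |6|->7, |1|->1.5, |5|->6, |2|->3.5, |4|->5, |2|->3.5, |1|->1.5
Step 3: Attach original signs; sum ranks with positive sign and with negative sign.
W+ = 1.5 + 3.5 + 3.5 = 8.5
W- = 7 + 6 + 5 + 1.5 = 19.5
(Check: W+ + W- = 28 should equal n(n+1)/2 = 28.)
Step 4: Test statistic W = min(W+, W-) = 8.5.
Step 5: Ties in |d|, so use the tie-corrected normal approximation.
        E[W] = n(n+1)/4 = 7*8/4 = 14.
        Tie groups: |d|=1 (t=2), |d|=2 (t=2); sum(t^3 - t) = 12.
        Var[W] = n(n+1)(2n+1)/24 - sum(t^3-t)/48 = 840/24 - 12/48 = 34.75.
        z = (W - E[W]) / sqrt(Var[W]) = (8.5 - 14) / 5.8949 = -0.9330.
        Two-sided p = 2*Phi(z) = 0.350816.
Step 6: alpha = 0.1. fail to reject H0.

W+ = 8.5, W- = 19.5, W = min = 8.5, p = 0.350816, fail to reject H0.


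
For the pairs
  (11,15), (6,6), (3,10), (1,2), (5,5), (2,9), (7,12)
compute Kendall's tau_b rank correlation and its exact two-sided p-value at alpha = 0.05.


Step 1: Enumerate the 21 unordered pairs (i,j) with i<j and classify each by sign(x_j-x_i) * sign(y_j-y_i).
  (1,2):dx=-5,dy=-9->C; (1,3):dx=-8,dy=-5->C; (1,4):dx=-10,dy=-13->C; (1,5):dx=-6,dy=-10->C
  (1,6):dx=-9,dy=-6->C; (1,7):dx=-4,dy=-3->C; (2,3):dx=-3,dy=+4->D; (2,4):dx=-5,dy=-4->C
  (2,5):dx=-1,dy=-1->C; (2,6):dx=-4,dy=+3->D; (2,7):dx=+1,dy=+6->C; (3,4):dx=-2,dy=-8->C
  (3,5):dx=+2,dy=-5->D; (3,6):dx=-1,dy=-1->C; (3,7):dx=+4,dy=+2->C; (4,5):dx=+4,dy=+3->C
  (4,6):dx=+1,dy=+7->C; (4,7):dx=+6,dy=+10->C; (5,6):dx=-3,dy=+4->D; (5,7):dx=+2,dy=+7->C
  (6,7):dx=+5,dy=+3->C
Step 2: C = 17, D = 4, total pairs = 21.
Step 3: tau = (C - D)/(n(n-1)/2) = (17 - 4)/21 = 0.619048.
Step 4: Exact two-sided p-value (enumerate n! = 5040 permutations of y under H0): p = 0.069048.
Step 5: alpha = 0.05. fail to reject H0.

tau_b = 0.6190 (C=17, D=4), p = 0.069048, fail to reject H0.


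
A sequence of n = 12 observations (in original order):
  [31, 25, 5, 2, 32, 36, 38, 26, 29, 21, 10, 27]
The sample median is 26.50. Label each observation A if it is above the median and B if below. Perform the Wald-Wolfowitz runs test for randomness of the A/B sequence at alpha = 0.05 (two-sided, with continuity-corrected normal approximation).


Step 1: Compute median = 26.50; label A = above, B = below.
Labels in order: ABBBAAABABBA  (n_A = 6, n_B = 6)
Step 2: Count runs R = 7.
Step 3: Under H0 (random ordering), E[R] = 2*n_A*n_B/(n_A+n_B) + 1 = 2*6*6/12 + 1 = 7.0000.
        Var[R] = 2*n_A*n_B*(2*n_A*n_B - n_A - n_B) / ((n_A+n_B)^2 * (n_A+n_B-1)) = 4320/1584 = 2.7273.
        SD[R] = 1.6514.
Step 4: R = E[R], so z = 0 with no continuity correction.
Step 5: Two-sided p-value via normal approximation = 2*(1 - Phi(|z|)) = 1.000000.
Step 6: alpha = 0.05. fail to reject H0.

R = 7, z = 0.0000, p = 1.000000, fail to reject H0.


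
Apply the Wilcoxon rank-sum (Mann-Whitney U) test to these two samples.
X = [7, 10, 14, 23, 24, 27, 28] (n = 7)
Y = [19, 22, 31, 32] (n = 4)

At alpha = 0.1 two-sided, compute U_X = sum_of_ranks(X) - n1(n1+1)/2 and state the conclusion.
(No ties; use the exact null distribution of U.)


Step 1: Combine and sort all 11 observations; assign midranks.
sorted (value, group): (7,X), (10,X), (14,X), (19,Y), (22,Y), (23,X), (24,X), (27,X), (28,X), (31,Y), (32,Y)
ranks: 7->1, 10->2, 14->3, 19->4, 22->5, 23->6, 24->7, 27->8, 28->9, 31->10, 32->11
Step 2: Rank sum for X: R1 = 1 + 2 + 3 + 6 + 7 + 8 + 9 = 36.
Step 3: U_X = R1 - n1(n1+1)/2 = 36 - 7*8/2 = 36 - 28 = 8.
       U_Y = n1*n2 - U_X = 28 - 8 = 20.
Step 4: No ties, so the exact null distribution of U (based on enumerating the C(11,7) = 330 equally likely rank assignments) gives the two-sided p-value.
Step 5: p-value = 0.315152; compare to alpha = 0.1. fail to reject H0.

U_X = 8, p = 0.315152, fail to reject H0 at alpha = 0.1.


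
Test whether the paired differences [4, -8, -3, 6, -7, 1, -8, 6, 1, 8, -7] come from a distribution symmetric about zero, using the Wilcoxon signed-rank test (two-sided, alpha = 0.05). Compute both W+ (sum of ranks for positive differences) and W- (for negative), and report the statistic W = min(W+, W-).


Step 1: Drop any zero differences (none here) and take |d_i|.
|d| = [4, 8, 3, 6, 7, 1, 8, 6, 1, 8, 7]
Step 2: Midrank |d_i| (ties get averaged ranks).
ranks: |4|->4, |8|->10, |3|->3, |6|->5.5, |7|->7.5, |1|->1.5, |8|->10, |6|->5.5, |1|->1.5, |8|->10, |7|->7.5
Step 3: Attach original signs; sum ranks with positive sign and with negative sign.
W+ = 4 + 5.5 + 1.5 + 5.5 + 1.5 + 10 = 28
W- = 10 + 3 + 7.5 + 10 + 7.5 = 38
(Check: W+ + W- = 66 should equal n(n+1)/2 = 66.)
Step 4: Test statistic W = min(W+, W-) = 28.
Step 5: Ties in |d|, so use the tie-corrected normal approximation.
        E[W] = n(n+1)/4 = 11*12/4 = 33.
        Tie groups: |d|=1 (t=2), |d|=6 (t=2), |d|=7 (t=2), |d|=8 (t=3); sum(t^3 - t) = 42.
        Var[W] = n(n+1)(2n+1)/24 - sum(t^3-t)/48 = 3036/24 - 42/48 = 125.625.
        z = (W - E[W]) / sqrt(Var[W]) = (28 - 33) / 11.2083 = -0.4461.
        Two-sided p = 2*Phi(z) = 0.655525.
Step 6: alpha = 0.05. fail to reject H0.

W+ = 28, W- = 38, W = min = 28, p = 0.655525, fail to reject H0.


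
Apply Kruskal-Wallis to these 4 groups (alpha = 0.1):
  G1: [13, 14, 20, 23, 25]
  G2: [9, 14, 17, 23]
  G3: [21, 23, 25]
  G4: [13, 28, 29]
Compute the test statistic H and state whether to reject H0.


Step 1: Combine all N = 15 observations and assign midranks.
sorted (value, group, rank): (9,G2,1), (13,G1,2.5), (13,G4,2.5), (14,G1,4.5), (14,G2,4.5), (17,G2,6), (20,G1,7), (21,G3,8), (23,G1,10), (23,G2,10), (23,G3,10), (25,G1,12.5), (25,G3,12.5), (28,G4,14), (29,G4,15)
Step 2: Sum ranks within each group.
R_1 = 36.5 (n_1 = 5)
R_2 = 21.5 (n_2 = 4)
R_3 = 30.5 (n_3 = 3)
R_4 = 31.5 (n_4 = 3)
Step 3: H = 12/(N(N+1)) * sum(R_i^2/n_i) - 3(N+1)
     = 12/(15*16) * (36.5^2/5 + 21.5^2/4 + 30.5^2/3 + 31.5^2/3) - 3*16
     = 0.050000 * 1022.85 - 48
     = 3.142292.
Step 4: Ties present; correction factor C = 1 - 42/(15^3 - 15) = 0.987500. Corrected H = 3.142292 / 0.987500 = 3.182068.
Step 5: Under H0, H ~ chi^2(3); p-value = 0.364397.
Step 6: alpha = 0.1. fail to reject H0.

H = 3.1821, df = 3, p = 0.364397, fail to reject H0.


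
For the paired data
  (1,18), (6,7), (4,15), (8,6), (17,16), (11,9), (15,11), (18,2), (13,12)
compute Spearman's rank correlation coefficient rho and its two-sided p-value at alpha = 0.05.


Step 1: Rank x and y separately (midranks; no ties here).
rank(x): 1->1, 6->3, 4->2, 8->4, 17->8, 11->5, 15->7, 18->9, 13->6
rank(y): 18->9, 7->3, 15->7, 6->2, 16->8, 9->4, 11->5, 2->1, 12->6
Step 2: d_i = R_x(i) - R_y(i); compute d_i^2.
  (1-9)^2=64, (3-3)^2=0, (2-7)^2=25, (4-2)^2=4, (8-8)^2=0, (5-4)^2=1, (7-5)^2=4, (9-1)^2=64, (6-6)^2=0
sum(d^2) = 162.
Step 3: rho = 1 - 6*162 / (9*(9^2 - 1)) = 1 - 972/720 = -0.350000.
Step 4: Under H0, t = rho * sqrt((n-2)/(1-rho^2)) = -0.9885 ~ t(7).
Step 5: Two-sided p-value from the t-distribution with 7 df = 0.355820.
Step 6: alpha = 0.05. fail to reject H0.

rho = -0.3500, p = 0.355820, fail to reject H0 at alpha = 0.05.


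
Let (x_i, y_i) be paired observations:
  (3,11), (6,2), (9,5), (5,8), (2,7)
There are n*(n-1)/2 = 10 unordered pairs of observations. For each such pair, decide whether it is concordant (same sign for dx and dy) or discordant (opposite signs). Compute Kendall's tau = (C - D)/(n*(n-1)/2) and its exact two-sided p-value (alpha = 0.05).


Step 1: Enumerate the 10 unordered pairs (i,j) with i<j and classify each by sign(x_j-x_i) * sign(y_j-y_i).
  (1,2):dx=+3,dy=-9->D; (1,3):dx=+6,dy=-6->D; (1,4):dx=+2,dy=-3->D; (1,5):dx=-1,dy=-4->C
  (2,3):dx=+3,dy=+3->C; (2,4):dx=-1,dy=+6->D; (2,5):dx=-4,dy=+5->D; (3,4):dx=-4,dy=+3->D
  (3,5):dx=-7,dy=+2->D; (4,5):dx=-3,dy=-1->C
Step 2: C = 3, D = 7, total pairs = 10.
Step 3: tau = (C - D)/(n(n-1)/2) = (3 - 7)/10 = -0.400000.
Step 4: Exact two-sided p-value (enumerate n! = 120 permutations of y under H0): p = 0.483333.
Step 5: alpha = 0.05. fail to reject H0.

tau_b = -0.4000 (C=3, D=7), p = 0.483333, fail to reject H0.


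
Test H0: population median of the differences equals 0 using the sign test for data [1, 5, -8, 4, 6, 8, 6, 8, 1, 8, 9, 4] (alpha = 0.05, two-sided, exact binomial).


Step 1: Discard zero differences. Original n = 12; n_eff = number of nonzero differences = 12.
Nonzero differences (with sign): +1, +5, -8, +4, +6, +8, +6, +8, +1, +8, +9, +4
Step 2: Count signs: positive = 11, negative = 1.
Step 3: Under H0: P(positive) = 0.5, so the number of positives S ~ Bin(12, 0.5).
Step 4: Two-sided exact p-value = sum of Bin(12,0.5) probabilities at or below the observed probability = 0.006348.
Step 5: alpha = 0.05. reject H0.

n_eff = 12, pos = 11, neg = 1, p = 0.006348, reject H0.


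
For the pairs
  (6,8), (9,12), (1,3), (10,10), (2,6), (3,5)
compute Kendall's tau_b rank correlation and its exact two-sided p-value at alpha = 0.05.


Step 1: Enumerate the 15 unordered pairs (i,j) with i<j and classify each by sign(x_j-x_i) * sign(y_j-y_i).
  (1,2):dx=+3,dy=+4->C; (1,3):dx=-5,dy=-5->C; (1,4):dx=+4,dy=+2->C; (1,5):dx=-4,dy=-2->C
  (1,6):dx=-3,dy=-3->C; (2,3):dx=-8,dy=-9->C; (2,4):dx=+1,dy=-2->D; (2,5):dx=-7,dy=-6->C
  (2,6):dx=-6,dy=-7->C; (3,4):dx=+9,dy=+7->C; (3,5):dx=+1,dy=+3->C; (3,6):dx=+2,dy=+2->C
  (4,5):dx=-8,dy=-4->C; (4,6):dx=-7,dy=-5->C; (5,6):dx=+1,dy=-1->D
Step 2: C = 13, D = 2, total pairs = 15.
Step 3: tau = (C - D)/(n(n-1)/2) = (13 - 2)/15 = 0.733333.
Step 4: Exact two-sided p-value (enumerate n! = 720 permutations of y under H0): p = 0.055556.
Step 5: alpha = 0.05. fail to reject H0.

tau_b = 0.7333 (C=13, D=2), p = 0.055556, fail to reject H0.


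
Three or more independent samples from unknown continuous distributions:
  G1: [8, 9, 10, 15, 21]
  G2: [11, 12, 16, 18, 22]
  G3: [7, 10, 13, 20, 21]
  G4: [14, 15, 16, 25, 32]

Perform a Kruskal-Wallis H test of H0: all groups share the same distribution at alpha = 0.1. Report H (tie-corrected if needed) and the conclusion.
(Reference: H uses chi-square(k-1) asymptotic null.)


Step 1: Combine all N = 20 observations and assign midranks.
sorted (value, group, rank): (7,G3,1), (8,G1,2), (9,G1,3), (10,G1,4.5), (10,G3,4.5), (11,G2,6), (12,G2,7), (13,G3,8), (14,G4,9), (15,G1,10.5), (15,G4,10.5), (16,G2,12.5), (16,G4,12.5), (18,G2,14), (20,G3,15), (21,G1,16.5), (21,G3,16.5), (22,G2,18), (25,G4,19), (32,G4,20)
Step 2: Sum ranks within each group.
R_1 = 36.5 (n_1 = 5)
R_2 = 57.5 (n_2 = 5)
R_3 = 45 (n_3 = 5)
R_4 = 71 (n_4 = 5)
Step 3: H = 12/(N(N+1)) * sum(R_i^2/n_i) - 3(N+1)
     = 12/(20*21) * (36.5^2/5 + 57.5^2/5 + 45^2/5 + 71^2/5) - 3*21
     = 0.028571 * 2340.9 - 63
     = 3.882857.
Step 4: Ties present; correction factor C = 1 - 24/(20^3 - 20) = 0.996992. Corrected H = 3.882857 / 0.996992 = 3.894570.
Step 5: Under H0, H ~ chi^2(3); p-value = 0.273076.
Step 6: alpha = 0.1. fail to reject H0.

H = 3.8946, df = 3, p = 0.273076, fail to reject H0.


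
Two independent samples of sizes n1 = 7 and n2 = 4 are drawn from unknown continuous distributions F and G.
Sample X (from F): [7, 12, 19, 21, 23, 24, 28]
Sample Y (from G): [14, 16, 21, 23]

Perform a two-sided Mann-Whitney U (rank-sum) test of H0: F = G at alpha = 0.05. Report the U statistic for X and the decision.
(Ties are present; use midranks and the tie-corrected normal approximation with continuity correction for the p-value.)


Step 1: Combine and sort all 11 observations; assign midranks.
sorted (value, group): (7,X), (12,X), (14,Y), (16,Y), (19,X), (21,X), (21,Y), (23,X), (23,Y), (24,X), (28,X)
ranks: 7->1, 12->2, 14->3, 16->4, 19->5, 21->6.5, 21->6.5, 23->8.5, 23->8.5, 24->10, 28->11
Step 2: Rank sum for X: R1 = 1 + 2 + 5 + 6.5 + 8.5 + 10 + 11 = 44.
Step 3: U_X = R1 - n1(n1+1)/2 = 44 - 7*8/2 = 44 - 28 = 16.
       U_Y = n1*n2 - U_X = 28 - 16 = 12.
Step 4: Ties are present, so use the tie-corrected normal approximation (with continuity correction) for the p-value.
Step 5: p-value = 0.775820; compare to alpha = 0.05. fail to reject H0.

U_X = 16, p = 0.775820, fail to reject H0 at alpha = 0.05.


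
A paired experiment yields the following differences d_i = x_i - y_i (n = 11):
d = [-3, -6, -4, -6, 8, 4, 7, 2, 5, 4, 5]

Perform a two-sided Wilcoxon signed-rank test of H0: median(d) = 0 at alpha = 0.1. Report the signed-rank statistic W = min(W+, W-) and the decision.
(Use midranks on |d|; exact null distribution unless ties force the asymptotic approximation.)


Step 1: Drop any zero differences (none here) and take |d_i|.
|d| = [3, 6, 4, 6, 8, 4, 7, 2, 5, 4, 5]
Step 2: Midrank |d_i| (ties get averaged ranks).
ranks: |3|->2, |6|->8.5, |4|->4, |6|->8.5, |8|->11, |4|->4, |7|->10, |2|->1, |5|->6.5, |4|->4, |5|->6.5
Step 3: Attach original signs; sum ranks with positive sign and with negative sign.
W+ = 11 + 4 + 10 + 1 + 6.5 + 4 + 6.5 = 43
W- = 2 + 8.5 + 4 + 8.5 = 23
(Check: W+ + W- = 66 should equal n(n+1)/2 = 66.)
Step 4: Test statistic W = min(W+, W-) = 23.
Step 5: Ties in |d|, so use the tie-corrected normal approximation.
        E[W] = n(n+1)/4 = 11*12/4 = 33.
        Tie groups: |d|=4 (t=3), |d|=5 (t=2), |d|=6 (t=2); sum(t^3 - t) = 36.
        Var[W] = n(n+1)(2n+1)/24 - sum(t^3-t)/48 = 3036/24 - 36/48 = 125.75.
        z = (W - E[W]) / sqrt(Var[W]) = (23 - 33) / 11.2138 = -0.8918.
        Two-sided p = 2*Phi(z) = 0.372524.
Step 6: alpha = 0.1. fail to reject H0.

W+ = 43, W- = 23, W = min = 23, p = 0.372524, fail to reject H0.


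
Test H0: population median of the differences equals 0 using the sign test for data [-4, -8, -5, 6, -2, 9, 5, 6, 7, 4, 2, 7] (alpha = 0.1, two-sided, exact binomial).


Step 1: Discard zero differences. Original n = 12; n_eff = number of nonzero differences = 12.
Nonzero differences (with sign): -4, -8, -5, +6, -2, +9, +5, +6, +7, +4, +2, +7
Step 2: Count signs: positive = 8, negative = 4.
Step 3: Under H0: P(positive) = 0.5, so the number of positives S ~ Bin(12, 0.5).
Step 4: Two-sided exact p-value = sum of Bin(12,0.5) probabilities at or below the observed probability = 0.387695.
Step 5: alpha = 0.1. fail to reject H0.

n_eff = 12, pos = 8, neg = 4, p = 0.387695, fail to reject H0.


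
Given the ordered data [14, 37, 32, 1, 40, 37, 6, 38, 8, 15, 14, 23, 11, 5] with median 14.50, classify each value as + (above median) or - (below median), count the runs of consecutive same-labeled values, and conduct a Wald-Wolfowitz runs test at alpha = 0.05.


Step 1: Compute median = 14.50; label A = above, B = below.
Labels in order: BAABAABABABABB  (n_A = 7, n_B = 7)
Step 2: Count runs R = 11.
Step 3: Under H0 (random ordering), E[R] = 2*n_A*n_B/(n_A+n_B) + 1 = 2*7*7/14 + 1 = 8.0000.
        Var[R] = 2*n_A*n_B*(2*n_A*n_B - n_A - n_B) / ((n_A+n_B)^2 * (n_A+n_B-1)) = 8232/2548 = 3.2308.
        SD[R] = 1.7974.
Step 4: Continuity-corrected z = (R - 0.5 - E[R]) / SD[R] = (11 - 0.5 - 8.0000) / 1.7974 = 1.3909.
Step 5: Two-sided p-value via normal approximation = 2*(1 - Phi(|z|)) = 0.164264.
Step 6: alpha = 0.05. fail to reject H0.

R = 11, z = 1.3909, p = 0.164264, fail to reject H0.


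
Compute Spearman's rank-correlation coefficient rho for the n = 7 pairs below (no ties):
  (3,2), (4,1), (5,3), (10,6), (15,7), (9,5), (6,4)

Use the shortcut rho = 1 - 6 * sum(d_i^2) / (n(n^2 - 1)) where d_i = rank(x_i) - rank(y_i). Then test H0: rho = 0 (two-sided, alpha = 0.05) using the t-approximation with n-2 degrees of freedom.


Step 1: Rank x and y separately (midranks; no ties here).
rank(x): 3->1, 4->2, 5->3, 10->6, 15->7, 9->5, 6->4
rank(y): 2->2, 1->1, 3->3, 6->6, 7->7, 5->5, 4->4
Step 2: d_i = R_x(i) - R_y(i); compute d_i^2.
  (1-2)^2=1, (2-1)^2=1, (3-3)^2=0, (6-6)^2=0, (7-7)^2=0, (5-5)^2=0, (4-4)^2=0
sum(d^2) = 2.
Step 3: rho = 1 - 6*2 / (7*(7^2 - 1)) = 1 - 12/336 = 0.964286.
Step 4: Under H0, t = rho * sqrt((n-2)/(1-rho^2)) = 8.1408 ~ t(5).
Step 5: Two-sided p-value from the t-distribution with 5 df = 0.000454.
Step 6: alpha = 0.05. reject H0.

rho = 0.9643, p = 0.000454, reject H0 at alpha = 0.05.


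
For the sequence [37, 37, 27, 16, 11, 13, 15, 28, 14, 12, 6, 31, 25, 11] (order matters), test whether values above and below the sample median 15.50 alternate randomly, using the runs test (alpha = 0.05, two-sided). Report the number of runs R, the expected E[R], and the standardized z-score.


Step 1: Compute median = 15.50; label A = above, B = below.
Labels in order: AAAABBBABBBAAB  (n_A = 7, n_B = 7)
Step 2: Count runs R = 6.
Step 3: Under H0 (random ordering), E[R] = 2*n_A*n_B/(n_A+n_B) + 1 = 2*7*7/14 + 1 = 8.0000.
        Var[R] = 2*n_A*n_B*(2*n_A*n_B - n_A - n_B) / ((n_A+n_B)^2 * (n_A+n_B-1)) = 8232/2548 = 3.2308.
        SD[R] = 1.7974.
Step 4: Continuity-corrected z = (R + 0.5 - E[R]) / SD[R] = (6 + 0.5 - 8.0000) / 1.7974 = -0.8345.
Step 5: Two-sided p-value via normal approximation = 2*(1 - Phi(|z|)) = 0.403986.
Step 6: alpha = 0.05. fail to reject H0.

R = 6, z = -0.8345, p = 0.403986, fail to reject H0.


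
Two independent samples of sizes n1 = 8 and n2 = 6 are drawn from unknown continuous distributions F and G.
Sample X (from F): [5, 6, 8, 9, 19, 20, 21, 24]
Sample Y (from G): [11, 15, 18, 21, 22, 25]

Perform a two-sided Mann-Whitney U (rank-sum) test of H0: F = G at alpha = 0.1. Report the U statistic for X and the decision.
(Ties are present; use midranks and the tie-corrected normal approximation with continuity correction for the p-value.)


Step 1: Combine and sort all 14 observations; assign midranks.
sorted (value, group): (5,X), (6,X), (8,X), (9,X), (11,Y), (15,Y), (18,Y), (19,X), (20,X), (21,X), (21,Y), (22,Y), (24,X), (25,Y)
ranks: 5->1, 6->2, 8->3, 9->4, 11->5, 15->6, 18->7, 19->8, 20->9, 21->10.5, 21->10.5, 22->12, 24->13, 25->14
Step 2: Rank sum for X: R1 = 1 + 2 + 3 + 4 + 8 + 9 + 10.5 + 13 = 50.5.
Step 3: U_X = R1 - n1(n1+1)/2 = 50.5 - 8*9/2 = 50.5 - 36 = 14.5.
       U_Y = n1*n2 - U_X = 48 - 14.5 = 33.5.
Step 4: Ties are present, so use the tie-corrected normal approximation (with continuity correction) for the p-value.
Step 5: p-value = 0.244759; compare to alpha = 0.1. fail to reject H0.

U_X = 14.5, p = 0.244759, fail to reject H0 at alpha = 0.1.


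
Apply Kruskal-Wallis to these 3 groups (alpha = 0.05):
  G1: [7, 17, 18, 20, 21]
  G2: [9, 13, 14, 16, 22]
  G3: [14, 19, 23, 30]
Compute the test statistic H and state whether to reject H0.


Step 1: Combine all N = 14 observations and assign midranks.
sorted (value, group, rank): (7,G1,1), (9,G2,2), (13,G2,3), (14,G2,4.5), (14,G3,4.5), (16,G2,6), (17,G1,7), (18,G1,8), (19,G3,9), (20,G1,10), (21,G1,11), (22,G2,12), (23,G3,13), (30,G3,14)
Step 2: Sum ranks within each group.
R_1 = 37 (n_1 = 5)
R_2 = 27.5 (n_2 = 5)
R_3 = 40.5 (n_3 = 4)
Step 3: H = 12/(N(N+1)) * sum(R_i^2/n_i) - 3(N+1)
     = 12/(14*15) * (37^2/5 + 27.5^2/5 + 40.5^2/4) - 3*15
     = 0.057143 * 835.112 - 45
     = 2.720714.
Step 4: Ties present; correction factor C = 1 - 6/(14^3 - 14) = 0.997802. Corrected H = 2.720714 / 0.997802 = 2.726707.
Step 5: Under H0, H ~ chi^2(2); p-value = 0.255802.
Step 6: alpha = 0.05. fail to reject H0.

H = 2.7267, df = 2, p = 0.255802, fail to reject H0.


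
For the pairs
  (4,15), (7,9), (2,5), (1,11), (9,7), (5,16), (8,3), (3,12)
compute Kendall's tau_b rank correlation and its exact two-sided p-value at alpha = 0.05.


Step 1: Enumerate the 28 unordered pairs (i,j) with i<j and classify each by sign(x_j-x_i) * sign(y_j-y_i).
  (1,2):dx=+3,dy=-6->D; (1,3):dx=-2,dy=-10->C; (1,4):dx=-3,dy=-4->C; (1,5):dx=+5,dy=-8->D
  (1,6):dx=+1,dy=+1->C; (1,7):dx=+4,dy=-12->D; (1,8):dx=-1,dy=-3->C; (2,3):dx=-5,dy=-4->C
  (2,4):dx=-6,dy=+2->D; (2,5):dx=+2,dy=-2->D; (2,6):dx=-2,dy=+7->D; (2,7):dx=+1,dy=-6->D
  (2,8):dx=-4,dy=+3->D; (3,4):dx=-1,dy=+6->D; (3,5):dx=+7,dy=+2->C; (3,6):dx=+3,dy=+11->C
  (3,7):dx=+6,dy=-2->D; (3,8):dx=+1,dy=+7->C; (4,5):dx=+8,dy=-4->D; (4,6):dx=+4,dy=+5->C
  (4,7):dx=+7,dy=-8->D; (4,8):dx=+2,dy=+1->C; (5,6):dx=-4,dy=+9->D; (5,7):dx=-1,dy=-4->C
  (5,8):dx=-6,dy=+5->D; (6,7):dx=+3,dy=-13->D; (6,8):dx=-2,dy=-4->C; (7,8):dx=-5,dy=+9->D
Step 2: C = 12, D = 16, total pairs = 28.
Step 3: tau = (C - D)/(n(n-1)/2) = (12 - 16)/28 = -0.142857.
Step 4: Exact two-sided p-value (enumerate n! = 40320 permutations of y under H0): p = 0.719544.
Step 5: alpha = 0.05. fail to reject H0.

tau_b = -0.1429 (C=12, D=16), p = 0.719544, fail to reject H0.


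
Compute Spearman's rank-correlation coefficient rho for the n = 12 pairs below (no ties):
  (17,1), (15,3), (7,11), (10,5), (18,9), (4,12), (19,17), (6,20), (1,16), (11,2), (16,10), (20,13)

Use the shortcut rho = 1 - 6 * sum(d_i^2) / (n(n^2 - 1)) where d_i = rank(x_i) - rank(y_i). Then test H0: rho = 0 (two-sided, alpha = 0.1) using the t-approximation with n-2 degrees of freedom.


Step 1: Rank x and y separately (midranks; no ties here).
rank(x): 17->9, 15->7, 7->4, 10->5, 18->10, 4->2, 19->11, 6->3, 1->1, 11->6, 16->8, 20->12
rank(y): 1->1, 3->3, 11->7, 5->4, 9->5, 12->8, 17->11, 20->12, 16->10, 2->2, 10->6, 13->9
Step 2: d_i = R_x(i) - R_y(i); compute d_i^2.
  (9-1)^2=64, (7-3)^2=16, (4-7)^2=9, (5-4)^2=1, (10-5)^2=25, (2-8)^2=36, (11-11)^2=0, (3-12)^2=81, (1-10)^2=81, (6-2)^2=16, (8-6)^2=4, (12-9)^2=9
sum(d^2) = 342.
Step 3: rho = 1 - 6*342 / (12*(12^2 - 1)) = 1 - 2052/1716 = -0.195804.
Step 4: Under H0, t = rho * sqrt((n-2)/(1-rho^2)) = -0.6314 ~ t(10).
Step 5: Two-sided p-value from the t-distribution with 10 df = 0.541936.
Step 6: alpha = 0.1. fail to reject H0.

rho = -0.1958, p = 0.541936, fail to reject H0 at alpha = 0.1.


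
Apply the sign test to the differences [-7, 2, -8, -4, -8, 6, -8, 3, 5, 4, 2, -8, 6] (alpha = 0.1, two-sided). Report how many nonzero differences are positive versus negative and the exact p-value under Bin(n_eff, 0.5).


Step 1: Discard zero differences. Original n = 13; n_eff = number of nonzero differences = 13.
Nonzero differences (with sign): -7, +2, -8, -4, -8, +6, -8, +3, +5, +4, +2, -8, +6
Step 2: Count signs: positive = 7, negative = 6.
Step 3: Under H0: P(positive) = 0.5, so the number of positives S ~ Bin(13, 0.5).
Step 4: Two-sided exact p-value = sum of Bin(13,0.5) probabilities at or below the observed probability = 1.000000.
Step 5: alpha = 0.1. fail to reject H0.

n_eff = 13, pos = 7, neg = 6, p = 1.000000, fail to reject H0.


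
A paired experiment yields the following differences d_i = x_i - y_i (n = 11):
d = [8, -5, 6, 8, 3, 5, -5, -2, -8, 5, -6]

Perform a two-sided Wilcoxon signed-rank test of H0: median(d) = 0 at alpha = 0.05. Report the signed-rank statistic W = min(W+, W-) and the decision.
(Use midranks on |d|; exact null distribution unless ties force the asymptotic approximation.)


Step 1: Drop any zero differences (none here) and take |d_i|.
|d| = [8, 5, 6, 8, 3, 5, 5, 2, 8, 5, 6]
Step 2: Midrank |d_i| (ties get averaged ranks).
ranks: |8|->10, |5|->4.5, |6|->7.5, |8|->10, |3|->2, |5|->4.5, |5|->4.5, |2|->1, |8|->10, |5|->4.5, |6|->7.5
Step 3: Attach original signs; sum ranks with positive sign and with negative sign.
W+ = 10 + 7.5 + 10 + 2 + 4.5 + 4.5 = 38.5
W- = 4.5 + 4.5 + 1 + 10 + 7.5 = 27.5
(Check: W+ + W- = 66 should equal n(n+1)/2 = 66.)
Step 4: Test statistic W = min(W+, W-) = 27.5.
Step 5: Ties in |d|, so use the tie-corrected normal approximation.
        E[W] = n(n+1)/4 = 11*12/4 = 33.
        Tie groups: |d|=5 (t=4), |d|=6 (t=2), |d|=8 (t=3); sum(t^3 - t) = 90.
        Var[W] = n(n+1)(2n+1)/24 - sum(t^3-t)/48 = 3036/24 - 90/48 = 124.625.
        z = (W - E[W]) / sqrt(Var[W]) = (27.5 - 33) / 11.1636 = -0.4927.
        Two-sided p = 2*Phi(z) = 0.622243.
Step 6: alpha = 0.05. fail to reject H0.

W+ = 38.5, W- = 27.5, W = min = 27.5, p = 0.622243, fail to reject H0.


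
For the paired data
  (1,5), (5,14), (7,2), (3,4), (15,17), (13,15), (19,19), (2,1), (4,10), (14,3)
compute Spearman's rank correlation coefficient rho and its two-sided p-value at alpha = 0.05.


Step 1: Rank x and y separately (midranks; no ties here).
rank(x): 1->1, 5->5, 7->6, 3->3, 15->9, 13->7, 19->10, 2->2, 4->4, 14->8
rank(y): 5->5, 14->7, 2->2, 4->4, 17->9, 15->8, 19->10, 1->1, 10->6, 3->3
Step 2: d_i = R_x(i) - R_y(i); compute d_i^2.
  (1-5)^2=16, (5-7)^2=4, (6-2)^2=16, (3-4)^2=1, (9-9)^2=0, (7-8)^2=1, (10-10)^2=0, (2-1)^2=1, (4-6)^2=4, (8-3)^2=25
sum(d^2) = 68.
Step 3: rho = 1 - 6*68 / (10*(10^2 - 1)) = 1 - 408/990 = 0.587879.
Step 4: Under H0, t = rho * sqrt((n-2)/(1-rho^2)) = 2.0555 ~ t(8).
Step 5: Two-sided p-value from the t-distribution with 8 df = 0.073878.
Step 6: alpha = 0.05. fail to reject H0.

rho = 0.5879, p = 0.073878, fail to reject H0 at alpha = 0.05.


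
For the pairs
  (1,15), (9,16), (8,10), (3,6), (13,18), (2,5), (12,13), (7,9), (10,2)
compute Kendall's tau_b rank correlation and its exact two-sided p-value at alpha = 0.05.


Step 1: Enumerate the 36 unordered pairs (i,j) with i<j and classify each by sign(x_j-x_i) * sign(y_j-y_i).
  (1,2):dx=+8,dy=+1->C; (1,3):dx=+7,dy=-5->D; (1,4):dx=+2,dy=-9->D; (1,5):dx=+12,dy=+3->C
  (1,6):dx=+1,dy=-10->D; (1,7):dx=+11,dy=-2->D; (1,8):dx=+6,dy=-6->D; (1,9):dx=+9,dy=-13->D
  (2,3):dx=-1,dy=-6->C; (2,4):dx=-6,dy=-10->C; (2,5):dx=+4,dy=+2->C; (2,6):dx=-7,dy=-11->C
  (2,7):dx=+3,dy=-3->D; (2,8):dx=-2,dy=-7->C; (2,9):dx=+1,dy=-14->D; (3,4):dx=-5,dy=-4->C
  (3,5):dx=+5,dy=+8->C; (3,6):dx=-6,dy=-5->C; (3,7):dx=+4,dy=+3->C; (3,8):dx=-1,dy=-1->C
  (3,9):dx=+2,dy=-8->D; (4,5):dx=+10,dy=+12->C; (4,6):dx=-1,dy=-1->C; (4,7):dx=+9,dy=+7->C
  (4,8):dx=+4,dy=+3->C; (4,9):dx=+7,dy=-4->D; (5,6):dx=-11,dy=-13->C; (5,7):dx=-1,dy=-5->C
  (5,8):dx=-6,dy=-9->C; (5,9):dx=-3,dy=-16->C; (6,7):dx=+10,dy=+8->C; (6,8):dx=+5,dy=+4->C
  (6,9):dx=+8,dy=-3->D; (7,8):dx=-5,dy=-4->C; (7,9):dx=-2,dy=-11->C; (8,9):dx=+3,dy=-7->D
Step 2: C = 24, D = 12, total pairs = 36.
Step 3: tau = (C - D)/(n(n-1)/2) = (24 - 12)/36 = 0.333333.
Step 4: Exact two-sided p-value (enumerate n! = 362880 permutations of y under H0): p = 0.259518.
Step 5: alpha = 0.05. fail to reject H0.

tau_b = 0.3333 (C=24, D=12), p = 0.259518, fail to reject H0.


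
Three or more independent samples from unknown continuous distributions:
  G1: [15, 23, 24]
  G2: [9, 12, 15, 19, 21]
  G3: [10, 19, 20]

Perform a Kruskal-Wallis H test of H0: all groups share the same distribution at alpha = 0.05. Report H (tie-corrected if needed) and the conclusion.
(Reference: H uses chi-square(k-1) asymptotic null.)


Step 1: Combine all N = 11 observations and assign midranks.
sorted (value, group, rank): (9,G2,1), (10,G3,2), (12,G2,3), (15,G1,4.5), (15,G2,4.5), (19,G2,6.5), (19,G3,6.5), (20,G3,8), (21,G2,9), (23,G1,10), (24,G1,11)
Step 2: Sum ranks within each group.
R_1 = 25.5 (n_1 = 3)
R_2 = 24 (n_2 = 5)
R_3 = 16.5 (n_3 = 3)
Step 3: H = 12/(N(N+1)) * sum(R_i^2/n_i) - 3(N+1)
     = 12/(11*12) * (25.5^2/3 + 24^2/5 + 16.5^2/3) - 3*12
     = 0.090909 * 422.7 - 36
     = 2.427273.
Step 4: Ties present; correction factor C = 1 - 12/(11^3 - 11) = 0.990909. Corrected H = 2.427273 / 0.990909 = 2.449541.
Step 5: Under H0, H ~ chi^2(2); p-value = 0.293825.
Step 6: alpha = 0.05. fail to reject H0.

H = 2.4495, df = 2, p = 0.293825, fail to reject H0.


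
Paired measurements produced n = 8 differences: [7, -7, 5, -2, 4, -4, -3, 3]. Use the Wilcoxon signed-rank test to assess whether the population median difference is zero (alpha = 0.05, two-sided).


Step 1: Drop any zero differences (none here) and take |d_i|.
|d| = [7, 7, 5, 2, 4, 4, 3, 3]
Step 2: Midrank |d_i| (ties get averaged ranks).
ranks: |7|->7.5, |7|->7.5, |5|->6, |2|->1, |4|->4.5, |4|->4.5, |3|->2.5, |3|->2.5
Step 3: Attach original signs; sum ranks with positive sign and with negative sign.
W+ = 7.5 + 6 + 4.5 + 2.5 = 20.5
W- = 7.5 + 1 + 4.5 + 2.5 = 15.5
(Check: W+ + W- = 36 should equal n(n+1)/2 = 36.)
Step 4: Test statistic W = min(W+, W-) = 15.5.
Step 5: Ties in |d|, so use the tie-corrected normal approximation.
        E[W] = n(n+1)/4 = 8*9/4 = 18.
        Tie groups: |d|=3 (t=2), |d|=4 (t=2), |d|=7 (t=2); sum(t^3 - t) = 18.
        Var[W] = n(n+1)(2n+1)/24 - sum(t^3-t)/48 = 1224/24 - 18/48 = 50.625.
        z = (W - E[W]) / sqrt(Var[W]) = (15.5 - 18) / 7.1151 = -0.3514.
        Two-sided p = 2*Phi(z) = 0.725315.
Step 6: alpha = 0.05. fail to reject H0.

W+ = 20.5, W- = 15.5, W = min = 15.5, p = 0.725315, fail to reject H0.


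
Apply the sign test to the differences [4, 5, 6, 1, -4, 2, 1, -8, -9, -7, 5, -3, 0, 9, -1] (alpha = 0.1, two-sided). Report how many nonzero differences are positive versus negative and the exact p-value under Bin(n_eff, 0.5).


Step 1: Discard zero differences. Original n = 15; n_eff = number of nonzero differences = 14.
Nonzero differences (with sign): +4, +5, +6, +1, -4, +2, +1, -8, -9, -7, +5, -3, +9, -1
Step 2: Count signs: positive = 8, negative = 6.
Step 3: Under H0: P(positive) = 0.5, so the number of positives S ~ Bin(14, 0.5).
Step 4: Two-sided exact p-value = sum of Bin(14,0.5) probabilities at or below the observed probability = 0.790527.
Step 5: alpha = 0.1. fail to reject H0.

n_eff = 14, pos = 8, neg = 6, p = 0.790527, fail to reject H0.


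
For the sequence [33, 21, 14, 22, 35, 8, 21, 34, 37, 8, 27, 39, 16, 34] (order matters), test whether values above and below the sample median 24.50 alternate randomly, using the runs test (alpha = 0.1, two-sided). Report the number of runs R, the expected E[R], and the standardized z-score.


Step 1: Compute median = 24.50; label A = above, B = below.
Labels in order: ABBBABBAABAABA  (n_A = 7, n_B = 7)
Step 2: Count runs R = 9.
Step 3: Under H0 (random ordering), E[R] = 2*n_A*n_B/(n_A+n_B) + 1 = 2*7*7/14 + 1 = 8.0000.
        Var[R] = 2*n_A*n_B*(2*n_A*n_B - n_A - n_B) / ((n_A+n_B)^2 * (n_A+n_B-1)) = 8232/2548 = 3.2308.
        SD[R] = 1.7974.
Step 4: Continuity-corrected z = (R - 0.5 - E[R]) / SD[R] = (9 - 0.5 - 8.0000) / 1.7974 = 0.2782.
Step 5: Two-sided p-value via normal approximation = 2*(1 - Phi(|z|)) = 0.780879.
Step 6: alpha = 0.1. fail to reject H0.

R = 9, z = 0.2782, p = 0.780879, fail to reject H0.


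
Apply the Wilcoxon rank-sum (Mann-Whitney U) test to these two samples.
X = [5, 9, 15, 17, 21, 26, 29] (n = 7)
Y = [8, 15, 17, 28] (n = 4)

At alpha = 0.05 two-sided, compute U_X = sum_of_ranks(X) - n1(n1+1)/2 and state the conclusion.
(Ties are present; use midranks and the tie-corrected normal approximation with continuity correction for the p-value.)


Step 1: Combine and sort all 11 observations; assign midranks.
sorted (value, group): (5,X), (8,Y), (9,X), (15,X), (15,Y), (17,X), (17,Y), (21,X), (26,X), (28,Y), (29,X)
ranks: 5->1, 8->2, 9->3, 15->4.5, 15->4.5, 17->6.5, 17->6.5, 21->8, 26->9, 28->10, 29->11
Step 2: Rank sum for X: R1 = 1 + 3 + 4.5 + 6.5 + 8 + 9 + 11 = 43.
Step 3: U_X = R1 - n1(n1+1)/2 = 43 - 7*8/2 = 43 - 28 = 15.
       U_Y = n1*n2 - U_X = 28 - 15 = 13.
Step 4: Ties are present, so use the tie-corrected normal approximation (with continuity correction) for the p-value.
Step 5: p-value = 0.924376; compare to alpha = 0.05. fail to reject H0.

U_X = 15, p = 0.924376, fail to reject H0 at alpha = 0.05.
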